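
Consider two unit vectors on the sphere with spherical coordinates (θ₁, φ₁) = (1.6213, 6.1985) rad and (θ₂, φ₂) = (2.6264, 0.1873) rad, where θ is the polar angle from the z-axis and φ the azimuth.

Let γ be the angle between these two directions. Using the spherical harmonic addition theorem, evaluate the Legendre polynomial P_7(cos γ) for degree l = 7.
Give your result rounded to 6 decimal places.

0.256115

Expand P_7 via completeness: Σ_{m} conj(Y_{7,m}) at Ω₁ times Y_{7,m} at Ω₂ —
  m=-7: Y*=0.41104 - 0.27688j  Y=0.00091 - 0.00341j  product -0.00057 - 0.00165j
  m=-6: Y*=-0.08189 + 0.04560j  Y=-0.01007 + 0.02100j  product -0.00013 - 0.00218j
  m=-5: Y*=-0.32138 + 0.14484j  Y=0.05584 - 0.07590j  product -0.00695 + 0.03248j
  m=-4: Y*=0.10314 - 0.03634j  Y=-0.18860 + 0.17542j  product -0.01308 + 0.02495j
  m=-3: Y*=0.30218 - 0.07846j  Y=0.39216 - 0.24690j  product 0.09913 - 0.10538j
  m=-2: Y*=-0.11431 + 0.01955j  Y=-0.42146 + 0.16570j  product 0.04494 - 0.02718j
  m=-1: Y*=-0.29616 + 0.02514j  Y=-0.01035 + 0.00196j  product 0.00302 - 0.00084j
  m=+0: Y*=0.11790 + 0.00000j  Y=0.44968 + 0.00000j  product 0.05302 + 0.00000j
  m=+1: Y*=0.29616 + 0.02514j  Y=0.01035 + 0.00196j  product 0.00302 + 0.00084j
  m=+2: Y*=-0.11431 - 0.01955j  Y=-0.42146 - 0.16570j  product 0.04494 + 0.02718j
  m=+3: Y*=-0.30218 - 0.07846j  Y=-0.39216 - 0.24690j  product 0.09913 + 0.10538j
  m=+4: Y*=0.10314 + 0.03634j  Y=-0.18860 - 0.17542j  product -0.01308 - 0.02495j
  m=+5: Y*=0.32138 + 0.14484j  Y=-0.05584 - 0.07590j  product -0.00695 - 0.03248j
  m=+6: Y*=-0.08189 - 0.04560j  Y=-0.01007 - 0.02100j  product -0.00013 + 0.00218j
  m=+7: Y*=-0.41104 - 0.27688j  Y=-0.00091 - 0.00341j  product -0.00057 + 0.00165j
Accumulated sum 0.30571 + 0.00000j; after 4π/(2l+1) scaling, 0.25611 + 0.00000j ⇒ P_7 = 0.256115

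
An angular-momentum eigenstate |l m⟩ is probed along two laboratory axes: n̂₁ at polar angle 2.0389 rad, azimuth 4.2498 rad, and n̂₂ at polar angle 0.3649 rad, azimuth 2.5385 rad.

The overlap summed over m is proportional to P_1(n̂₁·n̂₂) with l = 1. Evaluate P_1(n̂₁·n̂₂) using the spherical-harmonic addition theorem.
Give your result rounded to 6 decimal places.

-0.466087

Summing Y*_{l m}(θ₁,φ₁)·Y_{l m}(θ₂,φ₂) over m ∈ [−1, 1]; prefactor 4π/(2·1+1) = 4.188790:
  m=-1: Y*=-0.13760 - 0.27592j  Y=-0.10154 - 0.06993j  product -0.00532 + 0.03764j
  m=+0: Y*=-0.22045 + 0.00000j  Y=0.45643 + 0.00000j  product -0.10062 + 0.00000j
  m=+1: Y*=0.13760 - 0.27592j  Y=0.10154 - 0.06993j  product -0.00532 - 0.03764j
Σ over m = -0.11127 + 0.00000j; ×(4π/3) → -0.46609 + 0.00000j. Real part: -0.466087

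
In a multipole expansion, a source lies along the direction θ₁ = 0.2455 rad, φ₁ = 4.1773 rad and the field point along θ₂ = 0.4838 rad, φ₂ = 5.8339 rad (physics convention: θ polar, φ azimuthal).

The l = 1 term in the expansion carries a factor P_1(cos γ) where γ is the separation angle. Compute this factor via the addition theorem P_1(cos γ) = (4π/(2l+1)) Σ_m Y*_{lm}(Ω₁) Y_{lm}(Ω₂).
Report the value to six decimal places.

Term-by-term m-sum for l=1 (normalisation 4π/3 = 4.188790):
  m=-1: -0.04282 - 0.07223j × 0.14476 + 0.06980j = -0.00116 - 0.01344j  (running Σ = -0.00116 - 0.01344j)
  m=0: 0.47395 + 0.00000j × 0.43253 + 0.00000j = 0.20500 + 0.00000j  (running Σ = 0.20384 - 0.01344j)
  m=1: 0.04282 - 0.07223j × -0.14476 + 0.06980j = -0.00116 + 0.01344j  (running Σ = 0.20268 + 0.00000j)
Total Σ_m = 0.20268 + 0.00000j. Multiply by 4.188790: 0.84900 + 0.00000j. P_1(cos γ) = 0.849003

0.849003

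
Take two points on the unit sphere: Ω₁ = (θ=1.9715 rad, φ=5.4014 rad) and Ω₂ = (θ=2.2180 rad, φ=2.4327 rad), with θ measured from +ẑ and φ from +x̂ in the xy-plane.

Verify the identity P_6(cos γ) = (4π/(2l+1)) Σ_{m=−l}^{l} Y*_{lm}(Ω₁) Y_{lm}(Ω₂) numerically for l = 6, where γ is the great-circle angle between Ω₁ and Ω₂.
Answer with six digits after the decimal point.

0.328628

Expand P_6 via completeness: Σ_{m} conj(Y_{6,m}) at Ω₁ times Y_{6,m} at Ω₂ —
  m=-6: +0.160940+0.246547i × -0.055180-0.111645i = +0.018645-0.031573i  (running Σ = +0.018645-0.031573i)
  m=-5: +0.129112-0.412321i × -0.299955-0.127835i = -0.091437+0.107173i  (running Σ = -0.072792+0.075600i)
  m=-4: -0.160094+0.064976i × -0.413290+0.130578i = +0.057681-0.047758i  (running Σ = -0.015111+0.027842i)
  m=-3: -0.231359-0.125264i × -0.105141+0.169248i = +0.045526-0.025987i  (running Σ = +0.030415+0.001855i)
  m=-2: +0.051569+0.264189i × -0.037352-0.242208i = +0.062062-0.022359i  (running Σ = +0.092477-0.020504i)
  m=-1: -0.112833+0.136987i × -0.232408-0.199315i = +0.053527-0.009348i  (running Σ = +0.146004-0.029851i)
  m=0: +0.285889-0.000000i × +0.167753+0.000000i = +0.047959+0.000000i  (running Σ = +0.193963-0.029851i)
  m=1: +0.112833+0.136987i × +0.232408-0.199315i = +0.053527+0.009348i  (running Σ = +0.247490-0.020504i)
  m=2: +0.051569-0.264189i × -0.037352+0.242208i = +0.062062+0.022359i  (running Σ = +0.309553+0.001855i)
  m=3: +0.231359-0.125264i × +0.105141+0.169248i = +0.045526+0.025987i  (running Σ = +0.355079+0.027842i)
  m=4: -0.160094-0.064976i × -0.413290-0.130578i = +0.057681+0.047758i  (running Σ = +0.412759+0.075600i)
  m=5: -0.129112-0.412321i × +0.299955-0.127835i = -0.091437-0.107173i  (running Σ = +0.321322-0.031573i)
  m=6: +0.160940-0.246547i × -0.055180+0.111645i = +0.018645+0.031573i  (running Σ = +0.339967+0.000000i)
Accumulated sum +0.339967+0.000000i; after 4π/(2l+1) scaling, +0.328628+0.000000i ⇒ P_6 = 0.328628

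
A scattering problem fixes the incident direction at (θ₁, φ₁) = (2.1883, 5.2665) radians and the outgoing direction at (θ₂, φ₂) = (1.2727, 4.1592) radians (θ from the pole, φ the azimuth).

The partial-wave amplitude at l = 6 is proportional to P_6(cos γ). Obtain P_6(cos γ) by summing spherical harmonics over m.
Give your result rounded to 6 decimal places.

Addition theorem: P_6(cos γ) = (4π/13) Σ_m Y*_{lm}(Ω₁) Y_{lm}(Ω₂), m = −6…6:
  term(m=-6) = +0.048936+0.018454i   from Y*(Ω₁)=+0.139538+0.025835i, Y(Ω₂)=+0.362752+0.065089i
  term(m=-5) = -0.100505+0.093010i   from Y*(Ω₁)=-0.126578-0.325345i, Y(Ω₂)=-0.143911-0.364909i
  term(m=-4) = +0.001804+0.006198i   from Y*(Ω₁)=-0.254974+0.338449i, Y(Ω₂)=+0.009121-0.012200i
  term(m=-3) = -0.047400-0.008640i   from Y*(Ω₁)=+0.139983+0.012849i, Y(Ω₂)=-0.341399-0.030386i
  term(m=-2) = -0.015746+0.020982i   from Y*(Ω₁)=+0.128074+0.256836i, Y(Ω₂)=+0.040940+0.081723i
  term(m=-1) = +0.036042+0.072112i   from Y*(Ω₁)=+0.137997-0.223017i, Y(Ω₂)=-0.161508+0.261550i
  term(m=+0) = +0.026345+0.000000i   from Y*(Ω₁)=+0.222606-0.000000i, Y(Ω₂)=+0.118349+0.000000i
  term(m=+1) = +0.036042-0.072112i   from Y*(Ω₁)=-0.137997-0.223017i, Y(Ω₂)=+0.161508+0.261550i
  term(m=+2) = -0.015746-0.020982i   from Y*(Ω₁)=+0.128074-0.256836i, Y(Ω₂)=+0.040940-0.081723i
  term(m=+3) = -0.047400+0.008640i   from Y*(Ω₁)=-0.139983+0.012849i, Y(Ω₂)=+0.341399-0.030386i
  term(m=+4) = +0.001804-0.006198i   from Y*(Ω₁)=-0.254974-0.338449i, Y(Ω₂)=+0.009121+0.012200i
  term(m=+5) = -0.100505-0.093010i   from Y*(Ω₁)=+0.126578-0.325345i, Y(Ω₂)=+0.143911-0.364909i
  term(m=+6) = +0.048936-0.018454i   from Y*(Ω₁)=+0.139538-0.025835i, Y(Ω₂)=+0.362752-0.065089i
Accumulated sum -0.127392-0.000000i; after 4π/(2l+1) scaling, -0.123143-0.000000i ⇒ P_6 = -0.123143

-0.123143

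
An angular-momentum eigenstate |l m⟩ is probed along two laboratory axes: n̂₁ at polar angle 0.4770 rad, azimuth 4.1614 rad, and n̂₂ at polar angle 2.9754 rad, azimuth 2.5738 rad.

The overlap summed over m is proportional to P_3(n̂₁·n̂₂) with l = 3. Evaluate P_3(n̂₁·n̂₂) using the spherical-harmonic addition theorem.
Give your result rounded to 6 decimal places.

-0.372576

Expand P_3 via completeness: Σ_{m} conj(Y_{3,m}) at Ω₁ times Y_{3,m} at Ω₂ —
  [-3]  conj(Y_{3,-3})(Ω₁) = +0.040241-0.003314i ; Y_{3,-3}(Ω₂) = +0.000250-0.001872i ; Δ = +0.000004-0.000076i
  [-2]  conj(Y_{3,-2})(Ω₁) = -0.086470+0.170727i ; Y_{3,-2}(Ω₂) = -0.011629-0.025012i ; Δ = +0.005276+0.000177i
  [-1]  conj(Y_{3,-1})(Ω₁) = -0.228850-0.372437i ; Y_{3,-1}(Ω₂) = -0.174130-0.111070i ; Δ = -0.001517+0.090271i
  [+0]  conj(Y_{3,0})(Ω₁) = +0.313639-0.000000i ; Y_{3,0}(Ω₂) = -0.685710+0.000000i ; Δ = -0.215066+0.000000i
  [+1]  conj(Y_{3,1})(Ω₁) = +0.228850-0.372437i ; Y_{3,1}(Ω₂) = +0.174130-0.111070i ; Δ = -0.001517-0.090271i
  [+2]  conj(Y_{3,2})(Ω₁) = -0.086470-0.170727i ; Y_{3,2}(Ω₂) = -0.011629+0.025012i ; Δ = +0.005276-0.000177i
  [+3]  conj(Y_{3,3})(Ω₁) = -0.040241-0.003314i ; Y_{3,3}(Ω₂) = -0.000250-0.001872i ; Δ = +0.000004+0.000076i
Total Σ_m = -0.207541+0.000000i. Multiply by 1.795196: -0.372576+0.000000i. P_3(cos γ) = -0.372576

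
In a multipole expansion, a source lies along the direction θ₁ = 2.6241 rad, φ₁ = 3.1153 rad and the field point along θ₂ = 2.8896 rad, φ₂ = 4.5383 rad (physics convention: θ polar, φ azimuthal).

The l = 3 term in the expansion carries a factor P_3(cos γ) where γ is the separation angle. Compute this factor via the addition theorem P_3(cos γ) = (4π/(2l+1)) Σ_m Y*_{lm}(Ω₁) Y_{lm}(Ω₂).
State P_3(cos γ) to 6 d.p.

Term-by-term m-sum for l=3 (normalisation 4π/7 = 1.795196):
  term(m=-3) = -0.000140+0.000295i   from Y*(Ω₁)=-0.050356+0.003980i, Y(Ω₂)=+0.003226-0.005605i
  term(m=-2) = -0.012794-0.003896i   from Y*(Ω₁)=-0.217062+0.011425i, Y(Ω₂)=+0.057836+0.020992i
  term(m=-1) = +0.019431-0.130514i   from Y*(Ω₁)=-0.443724+0.011669i, Y(Ω₂)=-0.051491+0.292779i
  term(m=+0) = +0.153698+0.000000i   from Y*(Ω₁)=-0.251780-0.000000i, Y(Ω₂)=-0.610447+0.000000i
  term(m=+1) = +0.019431+0.130514i   from Y*(Ω₁)=+0.443724+0.011669i, Y(Ω₂)=+0.051491+0.292779i
  term(m=+2) = -0.012794+0.003896i   from Y*(Ω₁)=-0.217062-0.011425i, Y(Ω₂)=+0.057836-0.020992i
  term(m=+3) = -0.000140-0.000295i   from Y*(Ω₁)=+0.050356+0.003980i, Y(Ω₂)=-0.003226-0.005605i
Σ over m = +0.166693-0.000000i; ×(4π/7) → +0.299246-0.000000i. Real part: 0.299246

0.299246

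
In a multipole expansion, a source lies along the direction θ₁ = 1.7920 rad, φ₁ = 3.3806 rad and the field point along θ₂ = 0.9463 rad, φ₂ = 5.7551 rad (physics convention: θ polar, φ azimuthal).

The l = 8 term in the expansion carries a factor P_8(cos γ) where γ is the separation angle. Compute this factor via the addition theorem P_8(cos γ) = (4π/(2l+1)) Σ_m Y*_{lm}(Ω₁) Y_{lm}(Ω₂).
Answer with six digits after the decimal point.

0.308543

Summing Y*_{l m}(θ₁,φ₁)·Y_{l m}(θ₂,φ₂) over m ∈ [−8, 8]; prefactor 4π/(2·8+1) = 0.739198:
  m=-8: -0.14161 + 0.39872j × -0.04532 - 0.08543j = 0.04048 - 0.00597j  (running Σ = 0.04048 - 0.00597j)
  m=-7: -0.03885 + 0.37862j × -0.23694 - 0.14690j = 0.06483 - 0.08400j  (running Σ = 0.10531 - 0.08997j)
  m=-6: -0.01230 - 0.08938j × -0.44279 - 0.01192j = 0.00438 + 0.03972j  (running Σ = 0.10969 - 0.05025j)
  m=-5: -0.13184 - 0.33418j × -0.31179 + 0.17080j = 0.09818 + 0.08167j  (running Σ = 0.20787 + 0.03143j)
  m=-4: -0.01785 - 0.02528j × 0.02205 - 0.03665j = -0.00132 + 0.00010j  (running Σ = 0.20655 + 0.03152j)
  m=-3: 0.24667 + 0.21505j × 0.00488 - 0.36276j = 0.07922 - 0.08843j  (running Σ = 0.28577 - 0.05691j)
  m=-2: 0.07446 + 0.03858j × -0.07498 - 0.13260j = -0.00047 - 0.01277j  (running Σ = 0.28530 - 0.06968j)
  m=-1: -0.29997 - 0.07309j × 0.25895 + 0.15106j = -0.06664 - 0.06424j  (running Σ = 0.21866 - 0.13392j)
  m=0: -0.09905 + 0.00000j × 0.20112 + 0.00000j = -0.01992 + 0.00000j  (running Σ = 0.19874 - 0.13392j)
  m=1: 0.29997 - 0.07309j × -0.25895 + 0.15106j = -0.06664 + 0.06424j  (running Σ = 0.13210 - 0.06968j)
  m=2: 0.07446 - 0.03858j × -0.07498 + 0.13260j = -0.00047 + 0.01277j  (running Σ = 0.13164 - 0.05691j)
  m=3: -0.24667 + 0.21505j × -0.00488 - 0.36276j = 0.07922 + 0.08843j  (running Σ = 0.21085 + 0.03152j)
  m=4: -0.01785 + 0.02528j × 0.02205 + 0.03665j = -0.00132 - 0.00010j  (running Σ = 0.20953 + 0.03143j)
  m=5: 0.13184 - 0.33418j × 0.31179 + 0.17080j = 0.09818 - 0.08167j  (running Σ = 0.30772 - 0.05025j)
  m=6: -0.01230 + 0.08938j × -0.44279 + 0.01192j = 0.00438 - 0.03972j  (running Σ = 0.31210 - 0.08997j)
  m=7: 0.03885 + 0.37862j × 0.23694 - 0.14690j = 0.06483 + 0.08400j  (running Σ = 0.37692 - 0.00597j)
  m=8: -0.14161 - 0.39872j × -0.04532 + 0.08543j = 0.04048 + 0.00597j  (running Σ = 0.41740 + 0.00000j)
Accumulated sum 0.41740 + 0.00000j; after 4π/(2l+1) scaling, 0.30854 + 0.00000j ⇒ P_8 = 0.308543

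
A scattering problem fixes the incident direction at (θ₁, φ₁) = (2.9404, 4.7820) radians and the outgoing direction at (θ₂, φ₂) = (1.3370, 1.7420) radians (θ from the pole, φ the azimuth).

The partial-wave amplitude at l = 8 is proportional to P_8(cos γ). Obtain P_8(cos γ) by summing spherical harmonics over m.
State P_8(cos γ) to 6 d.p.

Term-by-term m-sum for l=8 (normalisation 4π/17 = 0.739198):
  m=-8: (0.000001, 0.000001) × (0.082596, -0.405031) = (0.000000, -0.000000)  (running Σ = (0.000000, -0.000000))
  m=-7: (0.000012, -0.000023) × (0.366789, 0.143265) = (0.000008, -0.000007)  (running Σ = (0.000008, -0.000007))
  m=-6: (-0.000294, -0.000130) × (0.032159, -0.053218) = (-0.000016, 0.000011)  (running Σ = (-0.000008, 0.000004))
  m=-5: (-0.000987, 0.002721) × (0.272052, 0.236106) = (-0.000911, 0.000507)  (running Σ = (-0.000920, 0.000512))
  m=-4: (0.018649, 0.005331) × (-0.048860, 0.039902) = (-0.001124, 0.000484)  (running Σ = (-0.002043, 0.000995))
  m=-3: (0.019804, -0.093448) × (0.157141, 0.278565) = (0.029143, -0.009168)  (running Σ = (0.027100, -0.008173))
  m=-2: (-0.324248, -0.045436) × (-0.109644, 0.039082) = (0.037328, -0.007691)  (running Σ = (0.064428, -0.015863))
  m=-1: (-0.046932, 0.673119) × (0.050651, 0.292959) = (-0.199573, 0.020345)  (running Σ = (-0.135146, 0.004482))
  m=0: (0.456959, -0.000000) × (-0.131462, 0.000000) = (-0.060073, 0.000000)  (running Σ = (-0.195219, 0.004482))
  m=1: (0.046932, 0.673119) × (-0.050651, 0.292959) = (-0.199573, -0.020345)  (running Σ = (-0.394792, -0.015863))
  m=2: (-0.324248, 0.045436) × (-0.109644, -0.039082) = (0.037328, 0.007691)  (running Σ = (-0.357464, -0.008173))
  m=3: (-0.019804, -0.093448) × (-0.157141, 0.278565) = (0.029143, 0.009168)  (running Σ = (-0.328321, 0.000995))
  m=4: (0.018649, -0.005331) × (-0.048860, -0.039902) = (-0.001124, -0.000484)  (running Σ = (-0.329445, 0.000512))
  m=5: (0.000987, 0.002721) × (-0.272052, 0.236106) = (-0.000911, -0.000507)  (running Σ = (-0.330356, 0.000004))
  m=6: (-0.000294, 0.000130) × (0.032159, 0.053218) = (-0.000016, -0.000011)  (running Σ = (-0.330372, -0.000007))
  m=7: (-0.000012, -0.000023) × (-0.366789, 0.143265) = (0.000008, 0.000007)  (running Σ = (-0.330365, -0.000000))
  m=8: (0.000001, -0.000001) × (0.082596, 0.405031) = (0.000000, 0.000000)  (running Σ = (-0.330364, -0.000000))
Accumulated sum (-0.330364, -0.000000); after 4π/(2l+1) scaling, (-0.244205, -0.000000) ⇒ P_8 = -0.244205

-0.244205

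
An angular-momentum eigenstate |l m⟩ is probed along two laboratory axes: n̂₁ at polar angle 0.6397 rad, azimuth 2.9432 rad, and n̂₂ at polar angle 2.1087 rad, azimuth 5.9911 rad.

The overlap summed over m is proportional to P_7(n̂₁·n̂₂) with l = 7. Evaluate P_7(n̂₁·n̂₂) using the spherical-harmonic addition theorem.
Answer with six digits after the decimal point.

Summing Y*_{l m}(θ₁,φ₁)·Y_{l m}(θ₂,φ₂) over m ∈ [−7, 7]; prefactor 4π/(2·7+1) = 0.837758:
  m=-7: -0.002446+0.013285i × -0.078599+0.153287i = -0.001844-0.001419i  (running Σ = -0.001844-0.001419i)
  m=-6: +0.025223-0.063070i × +0.069491-0.378198i = -0.022100-0.013922i  (running Σ = -0.023944-0.015341i)
  m=-5: -0.112106+0.171546i × +0.045542+0.410955i = -0.075603-0.038258i  (running Σ = -0.099547-0.053599i)
  m=-4: +0.281430-0.286068i × -0.033030-0.077591i = -0.031492-0.012388i  (running Σ = -0.131039-0.065987i)
  m=-3: -0.385107+0.260749i × -0.200537-0.240741i = +0.140001+0.040421i  (running Σ = +0.008961-0.025565i)
  m=-2: +0.141957-0.059481i × +0.198297+0.131103i = +0.035948+0.006816i  (running Σ = +0.044909-0.018749i)
  m=-1: +0.328354-0.066011i × +0.214799+0.064587i = +0.074794+0.007028i  (running Σ = +0.119703-0.011721i)
  m=0: -0.271442-0.000000i × -0.269197+0.000000i = +0.073071+0.000000i  (running Σ = +0.192774-0.011721i)
  m=1: -0.328354-0.066011i × -0.214799+0.064587i = +0.074794-0.007028i  (running Σ = +0.267568-0.018749i)
  m=2: +0.141957+0.059481i × +0.198297-0.131103i = +0.035948-0.006816i  (running Σ = +0.303516-0.025565i)
  m=3: +0.385107+0.260749i × +0.200537-0.240741i = +0.140001-0.040421i  (running Σ = +0.443516-0.065987i)
  m=4: +0.281430+0.286068i × -0.033030+0.077591i = -0.031492+0.012388i  (running Σ = +0.412024-0.053599i)
  m=5: +0.112106+0.171546i × -0.045542+0.410955i = -0.075603+0.038258i  (running Σ = +0.336421-0.015341i)
  m=6: +0.025223+0.063070i × +0.069491+0.378198i = -0.022100+0.013922i  (running Σ = +0.314321-0.001419i)
  m=7: +0.002446+0.013285i × +0.078599+0.153287i = -0.001844+0.001419i  (running Σ = +0.312477-0.000000i)
Total Σ_m = +0.312477-0.000000i. Multiply by 0.837758: +0.261780-0.000000i. P_7(cos γ) = 0.261780

0.261780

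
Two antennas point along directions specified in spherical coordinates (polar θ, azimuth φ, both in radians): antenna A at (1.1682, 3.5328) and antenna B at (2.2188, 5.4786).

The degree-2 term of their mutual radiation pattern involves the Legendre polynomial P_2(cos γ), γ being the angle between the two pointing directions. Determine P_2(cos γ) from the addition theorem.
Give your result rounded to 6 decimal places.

-0.117199

Expand P_2 via completeness: Σ_{m} conj(Y_{2,m}) at Ω₁ times Y_{2,m} at Ω₂ —
  m=-2: +0.231896+0.230516i × -0.009420+0.245363i = -0.058745+0.054727i  (running Σ = -0.058745+0.054727i)
  m=-1: -0.257450-0.106190i × -0.257797-0.267885i = +0.037923+0.096342i  (running Σ = -0.020821+0.151069i)
  m=0: -0.170141-0.000000i × +0.029326+0.000000i = -0.004990-0.000000i  (running Σ = -0.025811+0.151069i)
  m=1: +0.257450-0.106190i × +0.257797-0.267885i = +0.037923-0.096342i  (running Σ = +0.012112+0.054727i)
  m=2: +0.231896-0.230516i × -0.009420-0.245363i = -0.058745-0.054727i  (running Σ = -0.046632+0.000000i)
Total Σ_m = -0.046632+0.000000i. Multiply by 2.513274: -0.117199+0.000000i. P_2(cos γ) = -0.117199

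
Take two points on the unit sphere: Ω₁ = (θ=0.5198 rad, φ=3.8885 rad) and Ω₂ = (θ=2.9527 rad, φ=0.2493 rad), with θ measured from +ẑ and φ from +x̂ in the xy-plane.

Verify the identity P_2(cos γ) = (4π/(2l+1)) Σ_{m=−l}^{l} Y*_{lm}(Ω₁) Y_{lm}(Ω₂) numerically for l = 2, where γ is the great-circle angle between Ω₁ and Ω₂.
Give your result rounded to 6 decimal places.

Summing Y*_{l m}(θ₁,φ₁)·Y_{l m}(θ₂,φ₂) over m ∈ [−2, 2]; prefactor 4π/(2·2+1) = 2.513274:
  [-2]  conj(Y_{2,-2})(Ω₁) = +0.007329+0.095018i ; Y_{2,-2}(Ω₂) = +0.011961-0.006513i ; Δ = +0.000706+0.001089i
  [-1]  conj(Y_{2,-1})(Ω₁) = -0.244387-0.226263i ; Y_{2,-1}(Ω₂) = -0.138077+0.035154i ; Δ = +0.041698+0.022651i
  [+0]  conj(Y_{2,0})(Ω₁) = +0.397345-0.000000i ; Y_{2,0}(Ω₂) = +0.597423+0.000000i ; Δ = +0.237383+0.000000i
  [+1]  conj(Y_{2,1})(Ω₁) = +0.244387-0.226263i ; Y_{2,1}(Ω₂) = +0.138077+0.035154i ; Δ = +0.041698-0.022651i
  [+2]  conj(Y_{2,2})(Ω₁) = +0.007329-0.095018i ; Y_{2,2}(Ω₂) = +0.011961+0.006513i ; Δ = +0.000706-0.001089i
Σ over m = +0.322193-0.000000i; ×(4π/5) → +0.809759-0.000000i. Real part: 0.809759

0.809759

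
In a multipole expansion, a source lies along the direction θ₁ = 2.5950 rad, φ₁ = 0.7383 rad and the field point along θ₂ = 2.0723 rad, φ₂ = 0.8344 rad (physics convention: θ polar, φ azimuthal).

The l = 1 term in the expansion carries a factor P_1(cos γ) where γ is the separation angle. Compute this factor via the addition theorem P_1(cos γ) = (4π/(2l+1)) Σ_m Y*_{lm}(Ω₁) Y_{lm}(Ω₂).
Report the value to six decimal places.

0.864371

Expand P_1 via completeness: Σ_{m} conj(Y_{1,m}) at Ω₁ times Y_{1,m} at Ω₂ —
  [-1]  conj(Y_{1,-1})(Ω₁) = +0.132820+0.120863i ; Y_{1,-1}(Ω₂) = +0.203468-0.224454i ; Δ = +0.054153-0.005220i
  [+0]  conj(Y_{1,0})(Ω₁) = -0.417413-0.000000i ; Y_{1,0}(Ω₂) = -0.234893+0.000000i ; Δ = +0.098047+0.000000i
  [+1]  conj(Y_{1,1})(Ω₁) = -0.132820+0.120863i ; Y_{1,1}(Ω₂) = -0.203468-0.224454i ; Δ = +0.054153+0.005220i
Accumulated sum +0.206353+0.000000i; after 4π/(2l+1) scaling, +0.864371+0.000000i ⇒ P_1 = 0.864371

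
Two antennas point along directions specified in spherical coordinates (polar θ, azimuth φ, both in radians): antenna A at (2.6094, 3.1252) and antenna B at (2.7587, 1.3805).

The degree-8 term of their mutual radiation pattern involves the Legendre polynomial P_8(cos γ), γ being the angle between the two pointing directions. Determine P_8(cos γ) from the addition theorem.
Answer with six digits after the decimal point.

0.136810

Expand P_8 via completeness: Σ_{m} conj(Y_{8,m}) at Ω₁ times Y_{8,m} at Ω₂ —
  term(m=-8) = (0.000000, 0.000000)   from Y*(Ω₁)=(0.002246, -0.000296), Y(Ω₂)=(0.000009, 0.000195)
  term(m=-7) = (0.000028, -0.000010)   from Y*(Ω₁)=(0.015287, -0.001762), Y(Ω₂)=(0.001888, -0.000459)
  term(m=-6) = (-0.000400, -0.000686)   from Y*(Ω₁)=(0.064824, -0.006396), Y(Ω₂)=(-0.005070, -0.011083)
  term(m=-5) = (-0.007971, 0.006731)   from Y*(Ω₁)=(0.191174, -0.015704), Y(Ω₂)=(-0.044287, 0.031571)
  term(m=-4) = (0.053214, 0.044424)   from Y*(Ω₁)=(0.392335, -0.025763), Y(Ω₂)=(0.127649, 0.121612)
  term(m=-3) = (0.102239, -0.177858)   from Y*(Ω₁)=(0.510396, -0.025121), Y(Ω₂)=(0.216939, -0.337793)
  term(m=-2) = (-0.142064, -0.051505)   from Y*(Ω₁)=(0.265883, -0.008720), Y(Ω₂)=(-0.527390, -0.211009)
  term(m=-1) = (0.013792, -0.078504)   from Y*(Ω₁)=(-0.280179, 0.004593), Y(Ω₂)=(-0.053803, 0.279311)
  term(m=+0) = (0.147402, 0.000000)   from Y*(Ω₁)=(-0.374466, -0.000000), Y(Ω₂)=(-0.393633, 0.000000)
  term(m=+1) = (0.013792, 0.078504)   from Y*(Ω₁)=(0.280179, 0.004593), Y(Ω₂)=(0.053803, 0.279311)
  term(m=+2) = (-0.142064, 0.051505)   from Y*(Ω₁)=(0.265883, 0.008720), Y(Ω₂)=(-0.527390, 0.211009)
  term(m=+3) = (0.102239, 0.177858)   from Y*(Ω₁)=(-0.510396, -0.025121), Y(Ω₂)=(-0.216939, -0.337793)
  term(m=+4) = (0.053214, -0.044424)   from Y*(Ω₁)=(0.392335, 0.025763), Y(Ω₂)=(0.127649, -0.121612)
  term(m=+5) = (-0.007971, -0.006731)   from Y*(Ω₁)=(-0.191174, -0.015704), Y(Ω₂)=(0.044287, 0.031571)
  term(m=+6) = (-0.000400, 0.000686)   from Y*(Ω₁)=(0.064824, 0.006396), Y(Ω₂)=(-0.005070, 0.011083)
  term(m=+7) = (0.000028, 0.000010)   from Y*(Ω₁)=(-0.015287, -0.001762), Y(Ω₂)=(-0.001888, -0.000459)
  term(m=+8) = (0.000000, -0.000000)   from Y*(Ω₁)=(0.002246, 0.000296), Y(Ω₂)=(0.000009, -0.000195)
Total Σ_m = (0.185079, -0.000000). Multiply by 0.739198: (0.136810, -0.000000). P_8(cos γ) = 0.136810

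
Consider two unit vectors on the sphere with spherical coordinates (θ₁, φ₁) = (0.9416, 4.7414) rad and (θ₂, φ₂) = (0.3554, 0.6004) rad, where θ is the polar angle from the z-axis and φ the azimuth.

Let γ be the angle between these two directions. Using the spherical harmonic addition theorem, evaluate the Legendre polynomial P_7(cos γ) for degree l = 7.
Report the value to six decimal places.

Addition theorem: P_7(cos γ) = (4π/15) Σ_m Y*_{lm}(Ω₁) Y_{lm}(Ω₂), m = −7…7:
  term(m=-7) = -0.00003 - 0.00002j   from Y*(Ω₁)=-0.02277 + 0.11060j, Y(Ω₂)=-0.00015 + 0.00027j
  term(m=-6) = 0.00092 - 0.00027j   from Y*(Ω₁)=-0.30289 - 0.05326j, Y(Ω₂)=-0.00279 + 0.00138j
  term(m=-5) = -0.00243 + 0.00832j   from Y*(Ω₁)=0.06417 - 0.43928j, Y(Ω₂)=-0.01933 - 0.00272j
  term(m=-4) = -0.01544 - 0.01779j   from Y*(Ω₁)=0.27535 + 0.03210j, Y(Ω₂)=-0.06276 - 0.05730j
  term(m=-3) = -0.04048 + 0.00584j   from Y*(Ω₁)=0.01375 - 0.15761j, Y(Ω₂)=-0.05903 - 0.25167j
  term(m=-2) = 0.07592 - 0.16641j   from Y*(Ω₁)=0.35716 + 0.02075j, Y(Ω₂)=0.18487 - 0.47665j
  term(m=-1) = -0.00284 - 0.00442j   from Y*(Ω₁)=0.00030 - 0.01048j, Y(Ω₂)=0.41341 - 0.28307j
  term(m=+0) = -0.04991 + 0.00000j   from Y*(Ω₁)=0.35336 + 0.00000j, Y(Ω₂)=-0.14126 + 0.00000j
  term(m=+1) = -0.00284 + 0.00442j   from Y*(Ω₁)=-0.00030 - 0.01048j, Y(Ω₂)=-0.41341 - 0.28307j
  term(m=+2) = 0.07592 + 0.16641j   from Y*(Ω₁)=0.35716 - 0.02075j, Y(Ω₂)=0.18487 + 0.47665j
  term(m=+3) = -0.04048 - 0.00584j   from Y*(Ω₁)=-0.01375 - 0.15761j, Y(Ω₂)=0.05903 - 0.25167j
  term(m=+4) = -0.01544 + 0.01779j   from Y*(Ω₁)=0.27535 - 0.03210j, Y(Ω₂)=-0.06276 + 0.05730j
  term(m=+5) = -0.00243 - 0.00832j   from Y*(Ω₁)=-0.06417 - 0.43928j, Y(Ω₂)=0.01933 - 0.00272j
  term(m=+6) = 0.00092 + 0.00027j   from Y*(Ω₁)=-0.30289 + 0.05326j, Y(Ω₂)=-0.00279 - 0.00138j
  term(m=+7) = -0.00003 + 0.00002j   from Y*(Ω₁)=0.02277 + 0.11060j, Y(Ω₂)=0.00015 + 0.00027j
Total Σ_m = -0.01868 + 0.00000j. Multiply by 0.837758: -0.01565 + 0.00000j. P_7(cos γ) = -0.015647

-0.015647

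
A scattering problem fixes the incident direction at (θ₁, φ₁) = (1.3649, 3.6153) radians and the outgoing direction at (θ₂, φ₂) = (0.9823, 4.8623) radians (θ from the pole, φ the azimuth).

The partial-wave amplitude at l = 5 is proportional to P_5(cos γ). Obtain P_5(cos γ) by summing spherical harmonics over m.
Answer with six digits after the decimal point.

0.302613

Addition theorem: P_5(cos γ) = (4π/11) Σ_m Y*_{lm}(Ω₁) Y_{lm}(Ω₂), m = −5…5:
  m=-5: +0.298583-0.291302i × +0.125899+0.135264i = +0.076994+0.003713i  (running Σ = +0.076994+0.003713i)
  m=-4: -0.087719+0.261169i × +0.321947-0.220087i = +0.029239+0.103388i  (running Σ = +0.106233+0.107101i)
  m=-3: +0.030184+0.200156i × -0.153472-0.317929i = +0.059003-0.040315i  (running Σ = +0.165236+0.066786i)
  m=-2: -0.169515-0.235757i × +0.046984-0.014525i = -0.011389-0.008615i  (running Σ = +0.153847+0.058172i)
  m=-1: -0.125971-0.064578i × -0.052520-0.347711i = -0.015838+0.047193i  (running Σ = +0.138008+0.105365i)
  m=0: +0.291323-0.000000i × -0.038185+0.000000i = -0.011124+0.000000i  (running Σ = +0.126884+0.105365i)
  m=1: +0.125971-0.064578i × +0.052520-0.347711i = -0.015838-0.047193i  (running Σ = +0.111046+0.058172i)
  m=2: -0.169515+0.235757i × +0.046984+0.014525i = -0.011389+0.008615i  (running Σ = +0.099657+0.066786i)
  m=3: -0.030184+0.200156i × +0.153472-0.317929i = +0.059003+0.040315i  (running Σ = +0.158660+0.107101i)
  m=4: -0.087719-0.261169i × +0.321947+0.220087i = +0.029239-0.103388i  (running Σ = +0.187899+0.003713i)
  m=5: -0.298583-0.291302i × -0.125899+0.135264i = +0.076994-0.003713i  (running Σ = +0.264893-0.000000i)
Σ over m = +0.264893-0.000000i; ×(4π/11) → +0.302613-0.000000i. Real part: 0.302613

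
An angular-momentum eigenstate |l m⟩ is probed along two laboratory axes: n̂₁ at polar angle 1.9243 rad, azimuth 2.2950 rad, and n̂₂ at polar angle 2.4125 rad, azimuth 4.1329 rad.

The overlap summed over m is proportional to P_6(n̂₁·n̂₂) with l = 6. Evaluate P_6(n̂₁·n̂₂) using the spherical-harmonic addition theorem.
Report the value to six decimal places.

Summing Y*_{l m}(θ₁,φ₁)·Y_{l m}(θ₂,φ₂) over m ∈ [−6, 6]; prefactor 4π/(2·6+1) = 0.966644:
  [-6]  conj(Y_{6,-6})(Ω₁) = 0.11824 + 0.30743j ; Y_{6,-6}(Ω₂) = 0.03988 + 0.01390j ; Δ = 0.00044 + 0.01390j
  [-5]  conj(Y_{6,-5})(Ω₁) = -0.19421 + 0.37357j ; Y_{6,-5}(Ω₂) = 0.03959 + 0.15891j ; Δ = -0.06705 - 0.01607j
  [-4]  conj(Y_{6,-4})(Ω₁) = -0.08535 + 0.02132j ; Y_{6,-4}(Ω₂) = -0.24442 + 0.26386j ; Δ = 0.01524 - 0.02773j
  [-3]  conj(Y_{6,-3})(Ω₁) = 0.25812 + 0.17728j ; Y_{6,-3}(Ω₂) = -0.44157 - 0.07474j ; Δ = -0.10073 - 0.09757j
  [-2]  conj(Y_{6,-2})(Ω₁) = 0.02391 + 0.19439j ; Y_{6,-2}(Ω₂) = -0.06926 - 0.15856j ; Δ = 0.02917 - 0.01725j
  [-1]  conj(Y_{6,-1})(Ω₁) = 0.16654 - 0.18828j ; Y_{6,-1}(Ω₂) = -0.16558 + 0.25301j ; Δ = 0.02006 + 0.07331j
  [+0]  conj(Y_{6,0})(Ω₁) = 0.21976 + 0.00000j ; Y_{6,0}(Ω₂) = -0.27331 + 0.00000j ; Δ = -0.06006 + 0.00000j
  [+1]  conj(Y_{6,1})(Ω₁) = -0.16654 - 0.18828j ; Y_{6,1}(Ω₂) = 0.16558 + 0.25301j ; Δ = 0.02006 - 0.07331j
  [+2]  conj(Y_{6,2})(Ω₁) = 0.02391 - 0.19439j ; Y_{6,2}(Ω₂) = -0.06926 + 0.15856j ; Δ = 0.02917 + 0.01725j
  [+3]  conj(Y_{6,3})(Ω₁) = -0.25812 + 0.17728j ; Y_{6,3}(Ω₂) = 0.44157 - 0.07474j ; Δ = -0.10073 + 0.09757j
  [+4]  conj(Y_{6,4})(Ω₁) = -0.08535 - 0.02132j ; Y_{6,4}(Ω₂) = -0.24442 - 0.26386j ; Δ = 0.01524 + 0.02773j
  [+5]  conj(Y_{6,5})(Ω₁) = 0.19421 + 0.37357j ; Y_{6,5}(Ω₂) = -0.03959 + 0.15891j ; Δ = -0.06705 + 0.01607j
  [+6]  conj(Y_{6,6})(Ω₁) = 0.11824 - 0.30743j ; Y_{6,6}(Ω₂) = 0.03988 - 0.01390j ; Δ = 0.00044 - 0.01390j
Accumulated sum -0.26582 - 0.00000j; after 4π/(2l+1) scaling, -0.25695 - 0.00000j ⇒ P_6 = -0.256952

-0.256952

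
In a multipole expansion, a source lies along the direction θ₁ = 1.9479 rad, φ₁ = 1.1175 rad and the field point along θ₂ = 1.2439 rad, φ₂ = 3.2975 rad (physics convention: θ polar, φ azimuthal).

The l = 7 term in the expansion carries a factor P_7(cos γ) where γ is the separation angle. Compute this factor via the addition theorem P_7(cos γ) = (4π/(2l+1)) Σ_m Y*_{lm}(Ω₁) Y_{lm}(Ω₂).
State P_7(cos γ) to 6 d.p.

Term-by-term m-sum for l=7 (normalisation 4π/15 = 0.837758):
  term(m=-7) = (-0.092469, -0.044436)   from Y*(Ω₁)=(0.009452, 0.300126), Y(Ω₂)=(-0.157603, 0.303138)
  term(m=-6) = (-0.167988, 0.094768)   from Y*(Ω₁)=(-0.405978, -0.182183), Y(Ω₂)=(0.257234, -0.348865)
  term(m=-5) = (-0.001765, 0.018416)   from Y*(Ω₁)=(0.149237, -0.124604), Y(Ω₂)=(-0.067679, 0.066890)
  term(m=-4) = (0.059868, 0.050917)   from Y*(Ω₁)=(-0.059964, -0.242524), Y(Ω₂)=(-0.255370, 0.183714)
  term(m=-3) = (0.061303, -0.016099)   from Y*(Ω₁)=(0.288649, 0.061797), Y(Ω₂)=(0.191652, -0.096804)
  term(m=-2) = (0.010884, -0.029598)   from Y*(Ω₁)=(0.083314, -0.106422), Y(Ω₂)=(0.222082, -0.071584)
  term(m=-1) = (-0.044743, -0.064127)   from Y*(Ω₁)=(0.137153, 0.281556), Y(Ω₂)=(-0.246644, 0.038768)
  term(m=+0) = (-0.020561, 0.000000)   from Y*(Ω₁)=(0.099569, -0.000000), Y(Ω₂)=(-0.206505, 0.000000)
  term(m=+1) = (-0.044743, 0.064127)   from Y*(Ω₁)=(-0.137153, 0.281556), Y(Ω₂)=(0.246644, 0.038768)
  term(m=+2) = (0.010884, 0.029598)   from Y*(Ω₁)=(0.083314, 0.106422), Y(Ω₂)=(0.222082, 0.071584)
  term(m=+3) = (0.061303, 0.016099)   from Y*(Ω₁)=(-0.288649, 0.061797), Y(Ω₂)=(-0.191652, -0.096804)
  term(m=+4) = (0.059868, -0.050917)   from Y*(Ω₁)=(-0.059964, 0.242524), Y(Ω₂)=(-0.255370, -0.183714)
  term(m=+5) = (-0.001765, -0.018416)   from Y*(Ω₁)=(-0.149237, -0.124604), Y(Ω₂)=(0.067679, 0.066890)
  term(m=+6) = (-0.167988, -0.094768)   from Y*(Ω₁)=(-0.405978, 0.182183), Y(Ω₂)=(0.257234, 0.348865)
  term(m=+7) = (-0.092469, 0.044436)   from Y*(Ω₁)=(-0.009452, 0.300126), Y(Ω₂)=(0.157603, 0.303138)
Accumulated sum (-0.370384, -0.000000); after 4π/(2l+1) scaling, (-0.310292, -0.000000) ⇒ P_7 = -0.310292

-0.310292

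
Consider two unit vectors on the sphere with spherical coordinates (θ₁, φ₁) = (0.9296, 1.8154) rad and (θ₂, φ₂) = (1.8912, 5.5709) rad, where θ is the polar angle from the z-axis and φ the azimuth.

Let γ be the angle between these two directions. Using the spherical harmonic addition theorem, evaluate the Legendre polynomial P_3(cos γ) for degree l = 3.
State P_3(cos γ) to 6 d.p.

-0.113956

Expand P_3 via completeness: Σ_{m} conj(Y_{3,m}) at Ω₁ times Y_{3,m} at Ω₂ —
  m=-3: Y*=+0.143803-0.159462i  Y=-0.191308+0.301071i  product +0.020499+0.073801i
  m=-2: Y*=-0.346539-0.184487i  Y=-0.042247-0.286852i  product -0.038280+0.107199i
  m=-1: Y*=-0.049483+0.198247i  Y=-0.117015-0.101044i  product +0.025822-0.018198i
  m=+0: Y*=-0.270328-0.000000i  Y=+0.294304+0.000000i  product -0.079559-0.000000i
  m=+1: Y*=+0.049483+0.198247i  Y=+0.117015-0.101044i  product +0.025822+0.018198i
  m=+2: Y*=-0.346539+0.184487i  Y=-0.042247+0.286852i  product -0.038280-0.107199i
  m=+3: Y*=-0.143803-0.159462i  Y=+0.191308+0.301071i  product +0.020499-0.073801i
Σ over m = -0.063478+0.000000i; ×(4π/7) → -0.113956+0.000000i. Real part: -0.113956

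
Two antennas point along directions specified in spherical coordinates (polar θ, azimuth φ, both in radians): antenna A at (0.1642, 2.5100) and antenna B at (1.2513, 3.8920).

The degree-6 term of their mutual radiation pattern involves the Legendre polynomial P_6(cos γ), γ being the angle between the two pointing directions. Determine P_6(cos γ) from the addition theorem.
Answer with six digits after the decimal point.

Addition theorem: P_6(cos γ) = (4π/13) Σ_m Y*_{lm}(Ω₁) Y_{lm}(Ω₂), m = −6…6:
  m=-6: Y*=-0.00001 + 0.00001j  Y=-0.07372 + 0.34599j  product -0.00000 - 0.00000j
  m=-5: Y*=0.00019 - 0.00000j  Y=0.33219 - 0.23240j  product 0.00006 - 0.00005j
  m=-4: Y*=-0.00202 - 0.00143j  Y=-0.02445 - 0.00344j  product 0.00004 + 0.00004j
  m=-3: Y*=0.00689 + 0.02050j  Y=-0.21091 - 0.26059j  product 0.00389 - 0.00612j
  m=-2: Y*=0.03884 - 0.12226j  Y=-0.00933 + 0.13312j  product 0.01591 + 0.00631j
  m=-1: Y*=-0.37865 + 0.27700j  Y=-0.21220 + 0.19784j  product 0.02554 - 0.13369j
  m=+0: Y*=0.74862 + 0.00000j  Y=0.15985 + 0.00000j  product 0.11967 + 0.00000j
  m=+1: Y*=0.37865 + 0.27700j  Y=0.21220 + 0.19784j  product 0.02554 + 0.13369j
  m=+2: Y*=0.03884 + 0.12226j  Y=-0.00933 - 0.13312j  product 0.01591 - 0.00631j
  m=+3: Y*=-0.00689 + 0.02050j  Y=0.21091 - 0.26059j  product 0.00389 + 0.00612j
  m=+4: Y*=-0.00202 + 0.00143j  Y=-0.02445 + 0.00344j  product 0.00004 - 0.00004j
  m=+5: Y*=-0.00019 - 0.00000j  Y=-0.33219 - 0.23240j  product 0.00006 + 0.00005j
  m=+6: Y*=-0.00001 - 0.00001j  Y=-0.07372 - 0.34599j  product -0.00000 + 0.00000j
Total Σ_m = 0.21058 + 0.00000j. Multiply by 0.966644: 0.20355 + 0.00000j. P_6(cos γ) = 0.203553

0.203553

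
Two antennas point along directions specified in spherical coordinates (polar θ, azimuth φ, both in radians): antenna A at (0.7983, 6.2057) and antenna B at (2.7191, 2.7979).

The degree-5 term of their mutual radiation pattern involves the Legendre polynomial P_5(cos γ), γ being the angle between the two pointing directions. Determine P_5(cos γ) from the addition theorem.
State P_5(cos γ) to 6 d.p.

Term-by-term m-sum for l=5 (normalisation 4π/11 = 1.142397):
  [-5]  conj(Y_{5,-5})(Ω₁) = 0.08096 - 0.03304j ; Y_{5,-5}(Ω₂) = 0.00079 - 0.00532j ; Δ = -0.00011 - 0.00046j
  [-4]  conj(Y_{5,-4})(Ω₁) = 0.25663 - 0.08219j ; Y_{5,-4}(Ω₂) = -0.00737 - 0.03712j ; Δ = -0.00494 - 0.00892j
  [-3]  conj(Y_{5,-3})(Ω₁) = 0.41844 - 0.09906j ; Y_{5,-3}(Ω₂) = -0.07950 - 0.13271j ; Δ = -0.04641 - 0.04766j
  [-2]  conj(Y_{5,-2})(Ω₁) = 0.27650 - 0.04320j ; Y_{5,-2}(Ω₂) = -0.30042 - 0.24663j ; Δ = -0.09372 - 0.05522j
  [-1]  conj(Y_{5,-1})(Ω₁) = -0.19137 + 0.01486j ; Y_{5,-1}(Ω₂) = -0.48049 - 0.17197j ; Δ = 0.09451 + 0.02577j
  [+0]  conj(Y_{5,0})(Ω₁) = -0.33867 + 0.00000j ; Y_{5,0}(Ω₂) = -0.03900 + 0.00000j ; Δ = 0.01321 + 0.00000j
  [+1]  conj(Y_{5,1})(Ω₁) = 0.19137 + 0.01486j ; Y_{5,1}(Ω₂) = 0.48049 - 0.17197j ; Δ = 0.09451 - 0.02577j
  [+2]  conj(Y_{5,2})(Ω₁) = 0.27650 + 0.04320j ; Y_{5,2}(Ω₂) = -0.30042 + 0.24663j ; Δ = -0.09372 + 0.05522j
  [+3]  conj(Y_{5,3})(Ω₁) = -0.41844 - 0.09906j ; Y_{5,3}(Ω₂) = 0.07950 - 0.13271j ; Δ = -0.04641 + 0.04766j
  [+4]  conj(Y_{5,4})(Ω₁) = 0.25663 + 0.08219j ; Y_{5,4}(Ω₂) = -0.00737 + 0.03712j ; Δ = -0.00494 + 0.00892j
  [+5]  conj(Y_{5,5})(Ω₁) = -0.08096 - 0.03304j ; Y_{5,5}(Ω₂) = -0.00079 - 0.00532j ; Δ = -0.00011 + 0.00046j
Σ over m = -0.08815 + 0.00000j; ×(4π/11) → -0.10071 + 0.00000j. Real part: -0.100708

-0.100708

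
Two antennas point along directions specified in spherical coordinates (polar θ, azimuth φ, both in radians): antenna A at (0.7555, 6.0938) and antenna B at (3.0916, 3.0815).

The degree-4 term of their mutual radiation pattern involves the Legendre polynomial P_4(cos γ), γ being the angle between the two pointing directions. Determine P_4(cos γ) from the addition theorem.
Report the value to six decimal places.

Term-by-term m-sum for l=4 (normalisation 4π/9 = 1.396263):
  [-4]  conj(Y_{4,-4})(Ω₁) = (0.071058, -0.067206) ; Y_{4,-4}(Ω₂) = (0.000003, 0.000001) ; Δ = (0.000000, -0.000000)
  [-3]  conj(Y_{4,-3})(Ω₁) = (0.247551, -0.158029) ; Y_{4,-3}(Ω₂) = (0.000153, 0.000028) ; Δ = (0.000042, -0.000017)
  [-2]  conj(Y_{4,-2})(Ω₁) = (0.395860, -0.157547) ; Y_{4,-2}(Ω₂) = (0.004962, 0.000599) ; Δ = (0.002058, -0.000544)
  [-1]  conj(Y_{4,-1})(Ω₁) = (0.164454, -0.031523) ; Y_{4,-1}(Ω₂) = (0.093864, 0.005647) ; Δ = (0.015614, -0.002030)
  [+0]  conj(Y_{4,0})(Ω₁) = (-0.324693, -0.000000) ; Y_{4,0}(Ω₂) = (0.835741, 0.000000) ; Δ = (-0.271359, -0.000000)
  [+1]  conj(Y_{4,1})(Ω₁) = (-0.164454, -0.031523) ; Y_{4,1}(Ω₂) = (-0.093864, 0.005647) ; Δ = (0.015614, 0.002030)
  [+2]  conj(Y_{4,2})(Ω₁) = (0.395860, 0.157547) ; Y_{4,2}(Ω₂) = (0.004962, -0.000599) ; Δ = (0.002058, 0.000544)
  [+3]  conj(Y_{4,3})(Ω₁) = (-0.247551, -0.158029) ; Y_{4,3}(Ω₂) = (-0.000153, 0.000028) ; Δ = (0.000042, 0.000017)
  [+4]  conj(Y_{4,4})(Ω₁) = (0.071058, 0.067206) ; Y_{4,4}(Ω₂) = (0.000003, -0.000001) ; Δ = (0.000000, 0.000000)
Σ over m = (-0.235928, -0.000000); ×(4π/9) → (-0.329418, -0.000000). Real part: -0.329418

-0.329418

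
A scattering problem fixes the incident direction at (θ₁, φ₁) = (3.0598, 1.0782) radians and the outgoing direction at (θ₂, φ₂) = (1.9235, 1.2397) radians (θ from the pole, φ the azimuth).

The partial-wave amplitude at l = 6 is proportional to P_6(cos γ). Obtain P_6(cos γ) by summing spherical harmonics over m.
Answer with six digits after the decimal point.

0.311722

Summing Y*_{l m}(θ₁,φ₁)·Y_{l m}(θ₂,φ₂) over m ∈ [−6, 6]; prefactor 4π/(2·6+1) = 0.966644:
  m=-6: (0.000000, 0.000000) × (0.133275, -0.301852) = (0.000000, -0.000000)  (running Σ = (0.000000, -0.000000))
  m=-5: (-0.000004, 0.000005) × (-0.419237, -0.035588) = (0.000002, -0.000002)  (running Σ = (0.000002, -0.000002))
  m=-4: (-0.000061, -0.000145) × (0.021099, 0.083885) = (0.000011, -0.000008)  (running Σ = (0.000013, -0.000010))
  m=-3: (0.002794, 0.000261) × (-0.262910, 0.171315) = (-0.000779, 0.000410)  (running Σ = (-0.000767, 0.000400))
  m=-2: (-0.018842, 0.028411) × (0.153368, 0.119569) = (-0.006287, 0.002104)  (running Σ = (-0.007054, 0.002504))
  m=-1: (-0.123128, -0.229405) × (-0.082058, 0.238713) = (0.064866, -0.010568)  (running Σ = (0.057812, -0.008063))
  m=0: (0.946886, -0.000000) × (0.218458, 0.000000) = (0.206854, 0.000000)  (running Σ = (0.264666, -0.008063))
  m=1: (0.123128, -0.229405) × (0.082058, 0.238713) = (0.064866, 0.010568)  (running Σ = (0.329532, 0.002504))
  m=2: (-0.018842, -0.028411) × (0.153368, -0.119569) = (-0.006287, -0.002104)  (running Σ = (0.323245, 0.000400))
  m=3: (-0.002794, 0.000261) × (0.262910, 0.171315) = (-0.000779, -0.000410)  (running Σ = (0.322466, -0.000010))
  m=4: (-0.000061, 0.000145) × (0.021099, -0.083885) = (0.000011, 0.000008)  (running Σ = (0.322477, -0.000002))
  m=5: (0.000004, 0.000005) × (0.419237, -0.035588) = (0.000002, 0.000002)  (running Σ = (0.322479, -0.000000))
  m=6: (0.000000, -0.000000) × (0.133275, 0.301852) = (0.000000, 0.000000)  (running Σ = (0.322479, -0.000000))
Σ over m = (0.322479, -0.000000); ×(4π/13) → (0.311722, -0.000000). Real part: 0.311722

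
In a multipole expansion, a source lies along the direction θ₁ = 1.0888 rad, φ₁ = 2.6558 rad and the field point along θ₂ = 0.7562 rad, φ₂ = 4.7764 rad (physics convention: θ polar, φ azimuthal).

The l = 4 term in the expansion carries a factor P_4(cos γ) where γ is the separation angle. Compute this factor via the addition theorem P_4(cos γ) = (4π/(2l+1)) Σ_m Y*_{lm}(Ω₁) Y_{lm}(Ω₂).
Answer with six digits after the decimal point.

Addition theorem: P_4(cos γ) = (4π/9) Σ_m Y*_{lm}(Ω₁) Y_{lm}(Ω₂), m = −4…4:
  m=-4: -0.09925 - 0.25409j × 0.09490 - 0.02484j = -0.01573 - 0.02165j  (running Σ = -0.01573 - 0.02165j)
  m=-3: -0.04568 + 0.40104j × -0.05614 - 0.28875j = 0.11836 - 0.00932j  (running Σ = 0.10263 - 0.03097j)
  m=-2: 0.07468 - 0.10934j × -0.42244 + 0.05438j = -0.02560 + 0.05025j  (running Σ = 0.07703 + 0.01928j)
  m=-1: 0.25704 - 0.13572j × 0.01064 + 0.16597j = 0.02526 + 0.04122j  (running Σ = 0.10229 + 0.06049j)
  m=0: -0.19362 + 0.00000j × -0.32522 + 0.00000j = 0.06297 + 0.00000j  (running Σ = 0.16526 + 0.06049j)
  m=1: -0.25704 - 0.13572j × -0.01064 + 0.16597j = 0.02526 - 0.04122j  (running Σ = 0.19052 + 0.01928j)
  m=2: 0.07468 + 0.10934j × -0.42244 - 0.05438j = -0.02560 - 0.05025j  (running Σ = 0.16492 - 0.03097j)
  m=3: 0.04568 + 0.40104j × 0.05614 - 0.28875j = 0.11836 + 0.00932j  (running Σ = 0.28328 - 0.02165j)
  m=4: -0.09925 + 0.25409j × 0.09490 + 0.02484j = -0.01573 + 0.02165j  (running Σ = 0.26755 + 0.00000j)
Total Σ_m = 0.26755 + 0.00000j. Multiply by 1.396263: 0.37357 + 0.00000j. P_4(cos γ) = 0.373571

0.373571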